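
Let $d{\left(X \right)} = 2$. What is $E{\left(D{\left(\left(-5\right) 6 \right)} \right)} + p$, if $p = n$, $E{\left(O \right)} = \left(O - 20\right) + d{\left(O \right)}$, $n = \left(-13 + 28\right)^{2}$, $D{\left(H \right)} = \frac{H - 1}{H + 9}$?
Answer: $\frac{4378}{21} \approx 208.48$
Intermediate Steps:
$D{\left(H \right)} = \frac{-1 + H}{9 + H}$
$n = 225$ ($n = 15^{2} = 225$)
$E{\left(O \right)} = -18 + O$ ($E{\left(O \right)} = \left(O - 20\right) + 2 = \left(-20 + O\right) + 2 = -18 + O$)
$p = 225$
$E{\left(D{\left(\left(-5\right) 6 \right)} \right)} + p = \left(-18 + \frac{-1 - 30}{9 - 30}\right) + 225 = \left(-18 + \frac{1}{-21} \left(-31\right)\right) + 225 = \left(-18 - - \frac{31}{21}\right) + 225 = \left(-18 + \frac{31}{21}\right) + 225 = - \frac{347}{21} + 225 = \frac{4378}{21}$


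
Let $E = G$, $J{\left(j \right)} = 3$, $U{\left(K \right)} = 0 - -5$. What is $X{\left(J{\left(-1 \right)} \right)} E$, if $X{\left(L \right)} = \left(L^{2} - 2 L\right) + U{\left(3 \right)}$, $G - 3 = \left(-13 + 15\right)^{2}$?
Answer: $56$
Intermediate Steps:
$U{\left(K \right)} = 5$ ($U{\left(K \right)} = 0 + 5 = 5$)
$G = 7$ ($G = 3 + \left(-13 + 15\right)^{2} = 3 + 2^{2} = 3 + 4 = 7$)
$X{\left(L \right)} = 5 + L^{2} - 2 L$ ($X{\left(L \right)} = \left(L^{2} - 2 L\right) + 5 = 5 + L^{2} - 2 L$)
$E = 7$
$X{\left(J{\left(-1 \right)} \right)} E = \left(5 + 3^{2} - 6\right) 7 = \left(5 + 9 - 6\right) 7 = 8 \cdot 7 = 56$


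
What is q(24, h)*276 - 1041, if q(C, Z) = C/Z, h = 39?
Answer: -11325/13 ≈ -871.15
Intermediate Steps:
q(24, h)*276 - 1041 = (24/39)*276 - 1041 = (24*(1/39))*276 - 1041 = (8/13)*276 - 1041 = 2208/13 - 1041 = -11325/13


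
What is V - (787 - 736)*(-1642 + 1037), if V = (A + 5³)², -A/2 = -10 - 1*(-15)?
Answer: 44080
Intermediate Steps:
A = -10 (A = -2*(-10 - 1*(-15)) = -2*(-10 + 15) = -2*5 = -10)
V = 13225 (V = (-10 + 5³)² = (-10 + 125)² = 115² = 13225)
V - (787 - 736)*(-1642 + 1037) = 13225 - (787 - 736)*(-1642 + 1037) = 13225 - 51*(-605) = 13225 - 1*(-30855) = 13225 + 30855 = 44080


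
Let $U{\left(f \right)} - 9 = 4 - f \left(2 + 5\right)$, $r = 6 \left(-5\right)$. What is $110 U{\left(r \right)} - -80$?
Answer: $24610$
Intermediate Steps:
$r = -30$
$U{\left(f \right)} = 13 - 7 f$ ($U{\left(f \right)} = 9 - \left(-4 + f \left(2 + 5\right)\right) = 9 - \left(-4 + f 7\right) = 9 - \left(-4 + 7 f\right) = 13 - 7 f$)
$110 U{\left(r \right)} - -80 = 110 \left(13 - -210\right) - -80 = 110 \left(13 + 210\right) + 80 = 110 \cdot 223 + 80 = 24530 + 80 = 24610$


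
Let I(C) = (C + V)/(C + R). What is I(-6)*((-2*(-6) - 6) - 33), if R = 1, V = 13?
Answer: 189/5 ≈ 37.800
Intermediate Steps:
I(C) = (13 + C)/(1 + C) (I(C) = (C + 13)/(C + 1) = (13 + C)/(1 + C))
I(-6)*((-2*(-6) - 6) - 33) = ((13 - 6)/(1 - 6))*((-2*(-6) - 6) - 33) = (7/(-5))*((12 - 6) - 33) = (-⅕*7)*(6 - 33) = -7/5*(-27) = 189/5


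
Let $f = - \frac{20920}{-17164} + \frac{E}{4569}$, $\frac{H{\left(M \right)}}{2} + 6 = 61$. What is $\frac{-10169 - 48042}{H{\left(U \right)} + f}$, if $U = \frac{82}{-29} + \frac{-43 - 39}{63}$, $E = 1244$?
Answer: $- \frac{1141260359169}{2185847564} \approx -522.11$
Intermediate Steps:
$U = - \frac{7544}{1827}$ ($U = 82 \left(- \frac{1}{29}\right) + \left(-43 - 39\right) \frac{1}{63} = - \frac{82}{29} - \frac{82}{63} = - \frac{7544}{1827} \approx -4.1292$)
$H{\left(M \right)} = 110$ ($H{\left(M \right)} = -12 + 2 \cdot 61 = -12 + 122 = 110$)
$f = \frac{29233874}{19605579}$ ($f = - \frac{20920}{-17164} + \frac{1244}{4569} = \left(-20920\right) \left(- \frac{1}{17164}\right) + 1244 \cdot \frac{1}{4569} = \frac{5230}{4291} + \frac{1244}{4569} = \frac{29233874}{19605579} \approx 1.4911$)
$\frac{-10169 - 48042}{H{\left(U \right)} + f} = \frac{-10169 - 48042}{110 + \frac{29233874}{19605579}} = - \frac{58211}{\frac{2185847564}{19605579}} = \left(-58211\right) \frac{19605579}{2185847564} = - \frac{1141260359169}{2185847564}$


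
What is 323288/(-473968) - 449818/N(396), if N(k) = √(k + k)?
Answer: -40411/59246 - 224909*√22/66 ≈ -15984.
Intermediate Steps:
N(k) = √2*√k (N(k) = √(2*k) = √2*√k)
323288/(-473968) - 449818/N(396) = 323288/(-473968) - 449818*√22/132 = 323288*(-1/473968) - 449818*√22/132 = -40411/59246 - 449818*√22/132 = -40411/59246 - 224909*√22/66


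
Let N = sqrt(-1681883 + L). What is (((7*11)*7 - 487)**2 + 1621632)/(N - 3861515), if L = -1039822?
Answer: -12800811896/30431226157 - 2668552*I*sqrt(105)/152156130785 ≈ -0.42065 - 0.00017971*I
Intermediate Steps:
N = 161*I*sqrt(105) (N = sqrt(-1681883 - 1039822) = sqrt(-2721705) = 161*I*sqrt(105) ≈ 1649.8*I)
(((7*11)*7 - 487)**2 + 1621632)/(N - 3861515) = (((7*11)*7 - 487)**2 + 1621632)/(161*I*sqrt(105) - 3861515) = ((77*7 - 487)**2 + 1621632)/(-3861515 + 161*I*sqrt(105)) = ((539 - 487)**2 + 1621632)/(-3861515 + 161*I*sqrt(105)) = (52**2 + 1621632)/(-3861515 + 161*I*sqrt(105)) = (2704 + 1621632)/(-3861515 + 161*I*sqrt(105)) = 1624336/(-3861515 + 161*I*sqrt(105))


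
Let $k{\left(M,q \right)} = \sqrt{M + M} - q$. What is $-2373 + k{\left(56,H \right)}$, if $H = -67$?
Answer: $-2306 + 4 \sqrt{7} \approx -2295.4$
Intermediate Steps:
$k{\left(M,q \right)} = - q + \sqrt{2} \sqrt{M}$ ($k{\left(M,q \right)} = \sqrt{2 M} - q = \sqrt{2} \sqrt{M} - q = - q + \sqrt{2} \sqrt{M}$)
$-2373 + k{\left(56,H \right)} = -2373 + \left(\left(-1\right) \left(-67\right) + \sqrt{2} \sqrt{56}\right) = -2373 + \left(67 + \sqrt{2} \cdot 2 \sqrt{14}\right) = -2373 + \left(67 + 4 \sqrt{7}\right) = -2306 + 4 \sqrt{7}$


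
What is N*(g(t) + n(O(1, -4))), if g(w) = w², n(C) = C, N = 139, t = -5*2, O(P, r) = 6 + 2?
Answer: 15012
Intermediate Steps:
O(P, r) = 8
t = -10
N*(g(t) + n(O(1, -4))) = 139*((-10)² + 8) = 139*(100 + 8) = 139*108 = 15012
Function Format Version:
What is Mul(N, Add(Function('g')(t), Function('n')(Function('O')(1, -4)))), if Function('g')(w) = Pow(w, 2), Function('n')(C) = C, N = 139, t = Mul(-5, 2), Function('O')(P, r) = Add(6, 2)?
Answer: 15012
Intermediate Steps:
Function('O')(P, r) = 8
t = -10
Mul(N, Add(Function('g')(t), Function('n')(Function('O')(1, -4)))) = Mul(139, Add(Pow(-10, 2), 8)) = Mul(139, Add(100, 8)) = Mul(139, 108) = 15012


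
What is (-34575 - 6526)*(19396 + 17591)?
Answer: -1520202687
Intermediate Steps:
(-34575 - 6526)*(19396 + 17591) = -41101*36987 = -1520202687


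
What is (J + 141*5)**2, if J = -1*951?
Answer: 60516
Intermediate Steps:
J = -951
(J + 141*5)**2 = (-951 + 141*5)**2 = (-951 + 705)**2 = (-246)**2 = 60516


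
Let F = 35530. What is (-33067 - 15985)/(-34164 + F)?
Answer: -24526/683 ≈ -35.909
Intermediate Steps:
(-33067 - 15985)/(-34164 + F) = (-33067 - 15985)/(-34164 + 35530) = -49052/1366 = -49052*1/1366 = -24526/683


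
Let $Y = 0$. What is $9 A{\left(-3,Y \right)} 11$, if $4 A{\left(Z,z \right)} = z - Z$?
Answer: $\frac{297}{4} \approx 74.25$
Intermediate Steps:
$A{\left(Z,z \right)} = - \frac{Z}{4} + \frac{z}{4}$ ($A{\left(Z,z \right)} = \frac{z - Z}{4} = - \frac{Z}{4} + \frac{z}{4}$)
$9 A{\left(-3,Y \right)} 11 = 9 \left(\left(- \frac{1}{4}\right) \left(-3\right) + \frac{1}{4} \cdot 0\right) 11 = 9 \left(\frac{3}{4} + 0\right) 11 = 9 \cdot \frac{3}{4} \cdot 11 = \frac{27}{4} \cdot 11 = \frac{297}{4}$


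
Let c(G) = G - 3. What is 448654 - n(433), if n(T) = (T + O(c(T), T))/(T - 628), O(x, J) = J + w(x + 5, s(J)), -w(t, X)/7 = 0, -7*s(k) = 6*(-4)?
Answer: 87488396/195 ≈ 4.4866e+5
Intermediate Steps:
c(G) = -3 + G
s(k) = 24/7 (s(k) = -6*(-4)/7 = -⅐*(-24) = 24/7)
w(t, X) = 0 (w(t, X) = -7*0 = 0)
O(x, J) = J (O(x, J) = J + 0 = J)
n(T) = 2*T/(-628 + T) (n(T) = (T + T)/(T - 628) = (2*T)/(-628 + T) = 2*T/(-628 + T))
448654 - n(433) = 448654 - 2*433/(-628 + 433) = 448654 - 2*433/(-195) = 448654 - 2*433*(-1)/195 = 448654 - 1*(-866/195) = 448654 + 866/195 = 87488396/195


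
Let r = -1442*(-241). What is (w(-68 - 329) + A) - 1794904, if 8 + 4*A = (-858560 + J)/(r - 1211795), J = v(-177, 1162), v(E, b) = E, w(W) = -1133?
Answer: -6209071199851/3457092 ≈ -1.7960e+6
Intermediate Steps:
J = -177
r = 347522
A = -6055447/3457092 (A = -2 + ((-858560 - 177)/(347522 - 1211795))/4 = -2 + (-858737/(-864273))/4 = -2 + (-858737*(-1/864273))/4 = -2 + (1/4)*(858737/864273) = -2 + 858737/3457092 = -6055447/3457092 ≈ -1.7516)
(w(-68 - 329) + A) - 1794904 = (-1133 - 6055447/3457092) - 1794904 = -3922940683/3457092 - 1794904 = -6209071199851/3457092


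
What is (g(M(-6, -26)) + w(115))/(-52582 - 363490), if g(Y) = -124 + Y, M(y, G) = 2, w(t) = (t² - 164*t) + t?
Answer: 2821/208036 ≈ 0.013560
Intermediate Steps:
w(t) = t² - 163*t
(g(M(-6, -26)) + w(115))/(-52582 - 363490) = ((-124 + 2) + 115*(-163 + 115))/(-52582 - 363490) = (-122 + 115*(-48))/(-416072) = (-122 - 5520)*(-1/416072) = -5642*(-1/416072) = 2821/208036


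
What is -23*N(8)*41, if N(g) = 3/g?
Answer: -2829/8 ≈ -353.63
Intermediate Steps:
-23*N(8)*41 = -69/8*41 = -2829/8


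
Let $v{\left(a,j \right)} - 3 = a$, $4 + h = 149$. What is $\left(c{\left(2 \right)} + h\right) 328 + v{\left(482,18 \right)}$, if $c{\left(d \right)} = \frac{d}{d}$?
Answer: $48373$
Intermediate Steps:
$h = 145$ ($h = -4 + 149 = 145$)
$c{\left(d \right)} = 1$
$v{\left(a,j \right)} = 3 + a$
$\left(c{\left(2 \right)} + h\right) 328 + v{\left(482,18 \right)} = \left(1 + 145\right) 328 + \left(3 + 482\right) = 146 \cdot 328 + 485 = 47888 + 485 = 48373$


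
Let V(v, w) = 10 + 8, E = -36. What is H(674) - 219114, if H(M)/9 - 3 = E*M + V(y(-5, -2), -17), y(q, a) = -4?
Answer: -437301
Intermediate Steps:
V(v, w) = 18
H(M) = 189 - 324*M (H(M) = 27 + 9*(-36*M + 18) = 27 + 9*(18 - 36*M) = 27 + (162 - 324*M) = 189 - 324*M)
H(674) - 219114 = (189 - 324*674) - 219114 = (189 - 218376) - 219114 = -218187 - 219114 = -437301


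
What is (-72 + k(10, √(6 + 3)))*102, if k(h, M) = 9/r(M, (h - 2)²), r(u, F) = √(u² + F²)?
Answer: -7344 + 918*√4105/4105 ≈ -7329.7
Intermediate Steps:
r(u, F) = √(F² + u²)
k(h, M) = 9/√(M² + (-2 + h)⁴) (k(h, M) = 9/(√(((h - 2)²)² + M²)) = 9/(√(((-2 + h)²)² + M²)) = 9/(√((-2 + h)⁴ + M²)) = 9/(√(M² + (-2 + h)⁴)) = 9/√(M² + (-2 + h)⁴))
(-72 + k(10, √(6 + 3)))*102 = (-72 + 9/√((√(6 + 3))² + (-2 + 10)⁴))*102 = (-72 + 9/√((√9)² + 8⁴))*102 = (-72 + 9/√(3² + 4096))*102 = (-72 + 9/√(9 + 4096))*102 = (-72 + 9/√4105)*102 = (-72 + 9*(√4105/4105))*102 = (-72 + 9*√4105/4105)*102 = -7344 + 918*√4105/4105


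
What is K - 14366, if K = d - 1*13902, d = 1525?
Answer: -26743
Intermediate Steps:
K = -12377 (K = 1525 - 1*13902 = 1525 - 13902 = -12377)
K - 14366 = -12377 - 14366 = -26743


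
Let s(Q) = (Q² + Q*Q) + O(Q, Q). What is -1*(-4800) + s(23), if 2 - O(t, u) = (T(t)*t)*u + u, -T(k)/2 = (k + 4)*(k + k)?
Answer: 1319873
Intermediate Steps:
T(k) = -4*k*(4 + k) (T(k) = -2*(k + 4)*(k + k) = -2*(4 + k)*2*k = -4*k*(4 + k))
O(t, u) = 2 - u + 4*u*t²*(4 + t) (O(t, u) = 2 - (((-4*t*(4 + t))*t)*u + u) = 2 - ((-4*t²*(4 + t))*u + u) = 2 - (-4*u*t²*(4 + t) + u) = 2 - (u - 4*u*t²*(4 + t)) = 2 + (-u + 4*u*t²*(4 + t)) = 2 - u + 4*u*t²*(4 + t))
s(Q) = 2 - Q + 2*Q² + 4*Q³*(4 + Q) (s(Q) = (Q² + Q*Q) + (2 - Q + 4*Q*Q²*(4 + Q)) = (Q² + Q²) + (2 - Q + 4*Q³*(4 + Q)) = 2*Q² + (2 - Q + 4*Q³*(4 + Q)) = 2 - Q + 2*Q² + 4*Q³*(4 + Q))
-1*(-4800) + s(23) = -1*(-4800) + (2 - 1*23 + 2*23² + 4*23³*(4 + 23)) = 4800 + (2 - 23 + 2*529 + 4*12167*27) = 4800 + (2 - 23 + 1058 + 1314036) = 4800 + 1315073 = 1319873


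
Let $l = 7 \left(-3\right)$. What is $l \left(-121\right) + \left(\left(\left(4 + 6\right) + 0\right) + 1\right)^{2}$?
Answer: $2662$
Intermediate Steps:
$l = -21$
$l \left(-121\right) + \left(\left(\left(4 + 6\right) + 0\right) + 1\right)^{2} = \left(-21\right) \left(-121\right) + \left(\left(\left(4 + 6\right) + 0\right) + 1\right)^{2} = 2541 + \left(\left(10 + 0\right) + 1\right)^{2} = 2541 + \left(10 + 1\right)^{2} = 2541 + 11^{2} = 2541 + 121 = 2662$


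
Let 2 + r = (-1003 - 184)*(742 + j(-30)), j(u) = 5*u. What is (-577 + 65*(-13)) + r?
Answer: -704128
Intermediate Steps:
r = -702706 (r = -2 + (-1003 - 184)*(742 + 5*(-30)) = -2 - 1187*(742 - 150) = -2 - 1187*592 = -2 - 702704 = -702706)
(-577 + 65*(-13)) + r = (-577 + 65*(-13)) - 702706 = (-577 - 845) - 702706 = -1422 - 702706 = -704128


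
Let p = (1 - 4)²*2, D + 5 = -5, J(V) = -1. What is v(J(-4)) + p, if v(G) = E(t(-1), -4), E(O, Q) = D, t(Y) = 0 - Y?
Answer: 8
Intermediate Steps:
t(Y) = -Y
D = -10 (D = -5 - 5 = -10)
E(O, Q) = -10
v(G) = -10
p = 18 (p = (-3)²*2 = 9*2 = 18)
v(J(-4)) + p = -10 + 18 = 8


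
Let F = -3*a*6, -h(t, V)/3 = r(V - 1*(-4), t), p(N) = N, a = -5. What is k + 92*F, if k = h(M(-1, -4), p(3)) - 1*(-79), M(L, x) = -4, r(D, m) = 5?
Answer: 8344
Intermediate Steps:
h(t, V) = -15 (h(t, V) = -3*5 = -15)
F = 90 (F = -3*(-5)*6 = 15*6 = 90)
k = 64 (k = -15 - 1*(-79) = -15 + 79 = 64)
k + 92*F = 64 + 92*90 = 64 + 8280 = 8344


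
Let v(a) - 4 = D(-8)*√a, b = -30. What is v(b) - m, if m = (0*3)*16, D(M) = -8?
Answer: 4 - 8*I*√30 ≈ 4.0 - 43.818*I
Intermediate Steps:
v(a) = 4 - 8*√a
m = 0 (m = 0*16 = 0)
v(b) - m = (4 - 8*I*√30) - 1*0 = (4 - 8*I*√30) + 0 = 4 - 8*I*√30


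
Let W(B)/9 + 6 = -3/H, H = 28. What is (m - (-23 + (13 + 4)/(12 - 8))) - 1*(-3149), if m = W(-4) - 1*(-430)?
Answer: 49599/14 ≈ 3542.8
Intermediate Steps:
W(B) = -1539/28 (W(B) = -54 + 9*(-3/28) = -54 - 27/28 = -1539/28)
m = 10501/28 (m = -1539/28 - 1*(-430) = -1539/28 + 430 = 10501/28 ≈ 375.04)
(m - (-23 + (13 + 4)/(12 - 8))) - 1*(-3149) = (10501/28 - (-23 + (13 + 4)/(12 - 8))) - 1*(-3149) = (10501/28 - (-23 + 17/4)) + 3149 = (10501/28 - 1*(-75/4)) + 3149 = (10501/28 + 75/4) + 3149 = 5513/14 + 3149 = 49599/14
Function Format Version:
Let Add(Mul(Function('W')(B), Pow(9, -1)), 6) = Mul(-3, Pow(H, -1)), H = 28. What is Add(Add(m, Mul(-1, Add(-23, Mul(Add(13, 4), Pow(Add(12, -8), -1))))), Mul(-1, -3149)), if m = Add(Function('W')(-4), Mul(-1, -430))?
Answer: Rational(49599, 14) ≈ 3542.8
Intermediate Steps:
Function('W')(B) = Rational(-1539, 28) (Function('W')(B) = Add(-54, Mul(9, Mul(-3, Pow(28, -1)))) = Add(-54, Mul(9, Mul(-3, Rational(1, 28)))) = Add(-54, Mul(9, Rational(-3, 28))) = Add(-54, Rational(-27, 28)) = Rational(-1539, 28))
m = Rational(10501, 28) (m = Add(Rational(-1539, 28), Mul(-1, -430)) = Add(Rational(-1539, 28), 430) = Rational(10501, 28) ≈ 375.04)
Add(Add(m, Mul(-1, Add(-23, Mul(Add(13, 4), Pow(Add(12, -8), -1))))), Mul(-1, -3149)) = Add(Add(Rational(10501, 28), Mul(-1, Add(-23, Mul(Add(13, 4), Pow(Add(12, -8), -1))))), Mul(-1, -3149)) = Add(Add(Rational(10501, 28), Mul(-1, Add(-23, Mul(17, Pow(4, -1))))), 3149) = Add(Add(Rational(10501, 28), Mul(-1, Add(-23, Mul(17, Rational(1, 4))))), 3149) = Add(Add(Rational(10501, 28), Mul(-1, Add(-23, Rational(17, 4)))), 3149) = Add(Add(Rational(10501, 28), Mul(-1, Rational(-75, 4))), 3149) = Add(Add(Rational(10501, 28), Rational(75, 4)), 3149) = Add(Rational(5513, 14), 3149) = Rational(49599, 14)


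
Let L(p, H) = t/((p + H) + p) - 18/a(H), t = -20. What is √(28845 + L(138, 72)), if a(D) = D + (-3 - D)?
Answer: 4*√13648299/87 ≈ 169.86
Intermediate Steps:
a(D) = -3
L(p, H) = 6 - 20/(H + 2*p) (L(p, H) = -20/((p + H) + p) - 18/(-3) = -20/((H + p) + p) - 18*(-⅓) = -20/(H + 2*p) + 6 = 6 - 20/(H + 2*p))
√(28845 + L(138, 72)) = √(28845 + 2*(-10 + 3*72 + 6*138)/(72 + 2*138)) = √(28845 + 2*(-10 + 216 + 828)/(72 + 276)) = √(28845 + 2*1034/348) = √(28845 + 2*(1/348)*1034) = √(28845 + 517/87) = √(2510032/87) = 4*√13648299/87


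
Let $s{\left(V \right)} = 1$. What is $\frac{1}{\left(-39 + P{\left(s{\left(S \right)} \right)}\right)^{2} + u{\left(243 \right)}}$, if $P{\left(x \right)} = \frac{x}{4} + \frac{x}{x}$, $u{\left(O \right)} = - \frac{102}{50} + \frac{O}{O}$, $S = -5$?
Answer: $\frac{400}{569609} \approx 0.00070224$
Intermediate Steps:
$u{\left(O \right)} = - \frac{26}{25}$ ($u{\left(O \right)} = \left(-102\right) \frac{1}{50} + 1 = - \frac{51}{25} + 1 = - \frac{26}{25}$)
$P{\left(x \right)} = 1 + \frac{x}{4}$ ($P{\left(x \right)} = x \frac{1}{4} + 1 = \frac{x}{4} + 1 = 1 + \frac{x}{4}$)
$\frac{1}{\left(-39 + P{\left(s{\left(S \right)} \right)}\right)^{2} + u{\left(243 \right)}} = \frac{1}{\left(-39 + \left(1 + \frac{1}{4} \cdot 1\right)\right)^{2} - \frac{26}{25}} = \frac{1}{\left(-39 + \left(1 + \frac{1}{4}\right)\right)^{2} - \frac{26}{25}} = \frac{1}{\left(-39 + \frac{5}{4}\right)^{2} - \frac{26}{25}} = \frac{1}{\left(- \frac{151}{4}\right)^{2} - \frac{26}{25}} = \frac{1}{\frac{22801}{16} - \frac{26}{25}} = \frac{1}{\frac{569609}{400}} = \frac{400}{569609}$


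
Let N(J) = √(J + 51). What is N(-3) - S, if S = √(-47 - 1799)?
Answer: 4*√3 - I*√1846 ≈ 6.9282 - 42.965*I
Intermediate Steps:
N(J) = √(51 + J)
S = I*√1846 (S = √(-1846) = I*√1846 ≈ 42.965*I)
N(-3) - S = √(51 - 3) - I*√1846 = √48 - I*√1846 = 4*√3 - I*√1846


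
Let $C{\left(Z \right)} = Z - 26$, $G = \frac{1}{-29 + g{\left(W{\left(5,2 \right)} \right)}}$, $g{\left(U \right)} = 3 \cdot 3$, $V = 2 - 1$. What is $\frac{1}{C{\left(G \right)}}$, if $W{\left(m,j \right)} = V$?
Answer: $- \frac{20}{521} \approx -0.038388$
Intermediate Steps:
$V = 1$
$W{\left(m,j \right)} = 1$
$g{\left(U \right)} = 9$
$G = - \frac{1}{20}$ ($G = \frac{1}{-29 + 9} = \frac{1}{-20} = - \frac{1}{20} \approx -0.05$)
$C{\left(Z \right)} = -26 + Z$
$\frac{1}{C{\left(G \right)}} = \frac{1}{-26 - \frac{1}{20}} = \frac{1}{- \frac{521}{20}} = - \frac{20}{521}$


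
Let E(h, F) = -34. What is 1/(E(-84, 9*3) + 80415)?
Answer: 1/80381 ≈ 1.2441e-5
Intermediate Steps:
1/(E(-84, 9*3) + 80415) = 1/(-34 + 80415) = 1/80381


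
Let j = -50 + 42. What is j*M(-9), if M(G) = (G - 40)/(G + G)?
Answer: -196/9 ≈ -21.778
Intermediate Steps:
j = -8
M(G) = (-40 + G)/(2*G) (M(G) = (-40 + G)/((2*G)) = (-40 + G)*(1/(2*G)) = (-40 + G)/(2*G))
j*M(-9) = -4*(-40 - 9)/(-9) = -4*(-1)*(-49)/9 = -8*49/18 = -196/9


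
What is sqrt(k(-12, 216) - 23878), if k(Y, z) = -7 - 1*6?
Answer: I*sqrt(23891) ≈ 154.57*I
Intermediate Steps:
k(Y, z) = -13 (k(Y, z) = -7 - 6 = -13)
sqrt(k(-12, 216) - 23878) = sqrt(-13 - 23878) = sqrt(-23891) = I*sqrt(23891)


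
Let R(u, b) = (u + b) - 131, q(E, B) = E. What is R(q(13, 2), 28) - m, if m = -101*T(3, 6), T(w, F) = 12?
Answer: 1122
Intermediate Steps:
m = -1212 (m = -101*12 = -1212)
R(u, b) = -131 + b + u (R(u, b) = (b + u) - 131 = -131 + b + u)
R(q(13, 2), 28) - m = (-131 + 28 + 13) - 1*(-1212) = -90 + 1212 = 1122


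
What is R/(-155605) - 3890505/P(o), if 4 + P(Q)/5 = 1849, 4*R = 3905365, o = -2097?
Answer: -32767401523/76557660 ≈ -428.01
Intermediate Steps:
R = 3905365/4 (R = (¼)*3905365 = 3905365/4 ≈ 9.7634e+5)
P(Q) = 9225 (P(Q) = -20 + 5*1849 = -20 + 9245 = 9225)
R/(-155605) - 3890505/P(o) = (3905365/4)/(-155605) - 3890505/9225 = (3905365/4)*(-1/155605) - 3890505*1/9225 = -781073/124484 - 259367/615 = -32767401523/76557660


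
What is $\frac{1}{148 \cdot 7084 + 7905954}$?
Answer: $\frac{1}{8954386} \approx 1.1168 \cdot 10^{-7}$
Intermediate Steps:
$\frac{1}{148 \cdot 7084 + 7905954} = \frac{1}{1048432 + 7905954} = \frac{1}{8954386}$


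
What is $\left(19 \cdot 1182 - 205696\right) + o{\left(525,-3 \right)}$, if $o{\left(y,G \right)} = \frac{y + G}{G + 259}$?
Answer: $- \frac{23454203}{128} \approx -1.8324 \cdot 10^{5}$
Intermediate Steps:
$o{\left(y,G \right)} = \frac{G + y}{259 + G}$
$\left(19 \cdot 1182 - 205696\right) + o{\left(525,-3 \right)} = \left(19 \cdot 1182 - 205696\right) + \frac{-3 + 525}{259 - 3} = \left(22458 - 205696\right) + \frac{1}{256} \cdot 522 = -183238 + \frac{1}{256} \cdot 522 = -183238 + \frac{261}{128} = - \frac{23454203}{128}$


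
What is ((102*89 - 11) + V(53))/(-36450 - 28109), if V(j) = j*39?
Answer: -11134/64559 ≈ -0.17246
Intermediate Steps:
V(j) = 39*j
((102*89 - 11) + V(53))/(-36450 - 28109) = ((102*89 - 11) + 39*53)/(-36450 - 28109) = ((9078 - 11) + 2067)/(-64559) = (9067 + 2067)*(-1/64559) = 11134*(-1/64559) = -11134/64559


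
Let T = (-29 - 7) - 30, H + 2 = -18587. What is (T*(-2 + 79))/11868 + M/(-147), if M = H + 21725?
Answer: -129133/5934 ≈ -21.762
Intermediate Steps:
H = -18589 (H = -2 - 18587 = -18589)
M = 3136 (M = -18589 + 21725 = 3136)
T = -66 (T = -36 - 30 = -66)
(T*(-2 + 79))/11868 + M/(-147) = -66*(-2 + 79)/11868 + 3136/(-147) = -66*77*(1/11868) + 3136*(-1/147) = -5082*1/11868 - 64/3 = -847/1978 - 64/3 = -129133/5934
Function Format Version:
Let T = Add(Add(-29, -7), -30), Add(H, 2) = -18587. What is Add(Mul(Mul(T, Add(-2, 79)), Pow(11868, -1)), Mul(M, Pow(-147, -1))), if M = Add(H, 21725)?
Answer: Rational(-129133, 5934) ≈ -21.762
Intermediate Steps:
H = -18589 (H = Add(-2, -18587) = -18589)
M = 3136 (M = Add(-18589, 21725) = 3136)
T = -66 (T = Add(-36, -30) = -66)
Add(Mul(Mul(T, Add(-2, 79)), Pow(11868, -1)), Mul(M, Pow(-147, -1))) = Add(Mul(Mul(-66, Add(-2, 79)), Pow(11868, -1)), Mul(3136, Pow(-147, -1))) = Add(Mul(Mul(-66, 77), Rational(1, 11868)), Mul(3136, Rational(-1, 147))) = Add(Mul(-5082, Rational(1, 11868)), Rational(-64, 3)) = Add(Rational(-847, 1978), Rational(-64, 3)) = Rational(-129133, 5934)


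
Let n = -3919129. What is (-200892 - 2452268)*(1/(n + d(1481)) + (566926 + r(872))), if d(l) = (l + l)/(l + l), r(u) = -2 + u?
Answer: -737998077879814115/489891 ≈ -1.5065e+12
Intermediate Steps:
d(l) = 1 (d(l) = (2*l)/((2*l)) = (2*l)*(1/(2*l)) = 1)
(-200892 - 2452268)*(1/(n + d(1481)) + (566926 + r(872))) = (-200892 - 2452268)*(1/(-3919129 + 1) + (566926 + (-2 + 872))) = -2653160*(1/(-3919128) + (566926 + 870)) = -2653160*(-1/3919128 + 567796) = -2653160*2225265201887/3919128 = -737998077879814115/489891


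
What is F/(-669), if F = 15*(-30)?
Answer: 150/223 ≈ 0.67265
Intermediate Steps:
F = -450
F/(-669) = -450/(-669) = -450*(-1/669) = 150/223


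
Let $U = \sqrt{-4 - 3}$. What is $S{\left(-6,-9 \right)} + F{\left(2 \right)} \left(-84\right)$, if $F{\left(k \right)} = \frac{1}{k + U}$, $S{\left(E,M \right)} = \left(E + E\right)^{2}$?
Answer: $\frac{1416}{11} + \frac{84 i \sqrt{7}}{11} \approx 128.73 + 20.204 i$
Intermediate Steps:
$U = i \sqrt{7}$ ($U = \sqrt{-7} = i \sqrt{7} \approx 2.6458 i$)
$S{\left(E,M \right)} = 4 E^{2}$ ($S{\left(E,M \right)} = \left(2 E\right)^{2} = 4 E^{2}$)
$F{\left(k \right)} = \frac{1}{k + i \sqrt{7}}$
$S{\left(-6,-9 \right)} + F{\left(2 \right)} \left(-84\right) = 4 \left(-6\right)^{2} + \frac{1}{2 + i \sqrt{7}} \left(-84\right) = 4 \cdot 36 - \frac{84}{2 + i \sqrt{7}} = 144 - \frac{84}{2 + i \sqrt{7}}$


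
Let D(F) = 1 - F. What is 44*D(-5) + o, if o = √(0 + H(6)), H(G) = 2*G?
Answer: 264 + 2*√3 ≈ 267.46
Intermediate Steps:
o = 2*√3 (o = √(0 + 2*6) = √(0 + 12) = √12 = 2*√3 ≈ 3.4641)
44*D(-5) + o = 44*(1 - 1*(-5)) + 2*√3 = 44*(1 + 5) + 2*√3 = 44*6 + 2*√3 = 264 + 2*√3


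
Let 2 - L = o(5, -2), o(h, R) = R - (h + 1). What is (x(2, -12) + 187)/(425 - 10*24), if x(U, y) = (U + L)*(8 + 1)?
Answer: 59/37 ≈ 1.5946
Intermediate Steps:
o(h, R) = -1 + R - h (o(h, R) = R - (1 + h) = R + (-1 - h) = -1 + R - h)
L = 10 (L = 2 - (-1 - 2 - 1*5) = 2 - (-1 - 2 - 5) = 2 - 1*(-8) = 2 + 8 = 10)
x(U, y) = 90 + 9*U (x(U, y) = (U + 10)*(8 + 1) = (10 + U)*9 = 90 + 9*U)
(x(2, -12) + 187)/(425 - 10*24) = ((90 + 9*2) + 187)/(425 - 10*24) = ((90 + 18) + 187)/(425 - 240) = (108 + 187)/185 = 295*(1/185) = 59/37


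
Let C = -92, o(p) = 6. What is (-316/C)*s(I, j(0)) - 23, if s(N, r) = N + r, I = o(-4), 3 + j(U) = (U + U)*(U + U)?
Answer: -292/23 ≈ -12.696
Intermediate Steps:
j(U) = -3 + 4*U**2 (j(U) = -3 + (U + U)*(U + U) = -3 + (2*U)*(2*U) = -3 + 4*U**2)
I = 6
(-316/C)*s(I, j(0)) - 23 = (-316/(-92))*(6 + (-3 + 4*0**2)) - 23 = (-316*(-1/92))*(6 + (-3 + 4*0)) - 23 = 79*(6 + (-3 + 0))/23 - 23 = 79*(6 - 3)/23 - 23 = (79/23)*3 - 23 = 237/23 - 23 = -292/23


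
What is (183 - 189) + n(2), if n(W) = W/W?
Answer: -5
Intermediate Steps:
n(W) = 1
(183 - 189) + n(2) = (183 - 189) + 1 = -6 + 1 = -5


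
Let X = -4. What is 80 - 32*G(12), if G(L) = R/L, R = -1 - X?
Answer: 72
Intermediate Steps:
R = 3 (R = -1 - 1*(-4) = -1 + 4 = 3)
G(L) = 3/L
80 - 32*G(12) = 80 - 96/12 = 80 - 32*¼ = 80 - 8 = 72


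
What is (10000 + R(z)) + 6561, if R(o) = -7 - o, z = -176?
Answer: 16730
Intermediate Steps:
(10000 + R(z)) + 6561 = (10000 + (-7 - 1*(-176))) + 6561 = (10000 + (-7 + 176)) + 6561 = (10000 + 169) + 6561 = 10169 + 6561 = 16730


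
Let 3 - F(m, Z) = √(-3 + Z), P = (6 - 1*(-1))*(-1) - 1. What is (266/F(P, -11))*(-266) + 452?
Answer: 4*(-17350*I + 113*√14)/(√14 + 3*I) ≈ -8777.0 - 11511.0*I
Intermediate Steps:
P = -8 (P = (6 + 1)*(-1) - 1 = 7*(-1) - 1 = -7 - 1 = -8)
F(m, Z) = 3 - √(-3 + Z)
(266/F(P, -11))*(-266) + 452 = (266/(3 - √(-3 - 11)))*(-266) + 452 = (266/(3 - √(-14)))*(-266) + 452 = (266/(3 - I*√14))*(-266) + 452 = -70756/(3 - I*√14) + 452 = 452 - 70756/(3 - I*√14)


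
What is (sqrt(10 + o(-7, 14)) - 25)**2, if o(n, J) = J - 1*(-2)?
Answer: (25 - sqrt(26))**2 ≈ 396.05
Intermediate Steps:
o(n, J) = 2 + J (o(n, J) = J + 2 = 2 + J)
(sqrt(10 + o(-7, 14)) - 25)**2 = (sqrt(10 + (2 + 14)) - 25)**2 = (sqrt(10 + 16) - 25)**2 = (sqrt(26) - 25)**2 = (-25 + sqrt(26))**2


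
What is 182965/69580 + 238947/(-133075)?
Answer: 1544427023/1851871700 ≈ 0.83398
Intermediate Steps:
182965/69580 + 238947/(-133075) = 182965*(1/69580) + 238947*(-1/133075) = 36593/13916 - 238947/133075 = 1544427023/1851871700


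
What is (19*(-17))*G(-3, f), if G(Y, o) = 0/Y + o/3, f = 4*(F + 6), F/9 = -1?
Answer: 1292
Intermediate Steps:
F = -9 (F = 9*(-1) = -9)
f = -12 (f = 4*(-9 + 6) = 4*(-3) = -12)
G(Y, o) = o/3 (G(Y, o) = 0 + o*(1/3) = 0 + o/3 = o/3)
(19*(-17))*G(-3, f) = (19*(-17))*((1/3)*(-12)) = -323*(-4) = 1292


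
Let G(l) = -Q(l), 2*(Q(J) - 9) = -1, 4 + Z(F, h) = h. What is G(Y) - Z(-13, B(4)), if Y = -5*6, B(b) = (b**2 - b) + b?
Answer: -41/2 ≈ -20.500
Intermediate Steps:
B(b) = b**2
Z(F, h) = -4 + h
Q(J) = 17/2 (Q(J) = 9 + (1/2)*(-1) = 9 - 1/2 = 17/2)
Y = -30
G(l) = -17/2 (G(l) = -1*17/2 = -17/2)
G(Y) - Z(-13, B(4)) = -17/2 - (-4 + 4**2) = -17/2 - (-4 + 16) = -17/2 - 1*12 = -17/2 - 12 = -41/2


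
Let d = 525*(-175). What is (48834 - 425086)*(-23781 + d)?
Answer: 43515801312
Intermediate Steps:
d = -91875
(48834 - 425086)*(-23781 + d) = (48834 - 425086)*(-23781 - 91875) = -376252*(-115656) = 43515801312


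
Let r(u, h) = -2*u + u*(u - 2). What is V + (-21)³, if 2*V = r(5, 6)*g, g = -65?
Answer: -18847/2 ≈ -9423.5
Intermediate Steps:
r(u, h) = -2*u + u*(-2 + u)
V = -325/2 (V = ((5*(-4 + 5))*(-65))/2 = ((5*1)*(-65))/2 = (5*(-65))/2 = (½)*(-325) = -325/2 ≈ -162.50)
V + (-21)³ = -325/2 + (-21)³ = -325/2 - 9261 = -18847/2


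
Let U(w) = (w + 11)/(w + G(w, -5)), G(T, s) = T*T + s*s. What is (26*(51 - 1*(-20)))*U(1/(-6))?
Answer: 143988/179 ≈ 804.40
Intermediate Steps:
G(T, s) = T² + s²
U(w) = (11 + w)/(25 + w + w²) (U(w) = (w + 11)/(w + (w² + (-5)²)) = (11 + w)/(w + (w² + 25)) = (11 + w)/(w + (25 + w²)) = (11 + w)/(25 + w + w²))
(26*(51 - 1*(-20)))*U(1/(-6)) = (26*(51 - 1*(-20)))*((11 + 1/(-6))/(25 + 1/(-6) + (1/(-6))²)) = (26*(51 + 20))*((11 - ⅙)/(25 - ⅙ + (-⅙)²)) = (26*71)*((65/6)/(25 - ⅙ + 1/36)) = 1846*((65/6)/(895/36)) = 1846*((36/895)*(65/6)) = 1846*(78/179) = 143988/179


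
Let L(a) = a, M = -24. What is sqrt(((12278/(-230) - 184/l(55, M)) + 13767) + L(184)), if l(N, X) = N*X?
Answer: sqrt(200155840665)/3795 ≈ 117.89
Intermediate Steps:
sqrt(((12278/(-230) - 184/l(55, M)) + 13767) + L(184)) = sqrt(((12278/(-230) - 184/(55*(-24))) + 13767) + 184) = sqrt(((12278*(-1/230) - 184/(-1320)) + 13767) + 184) = sqrt(((-6139/115 - 184*(-1/1320)) + 13767) + 184) = sqrt(((-6139/115 + 23/165) + 13767) + 184) = sqrt((-202058/3795 + 13767) + 184) = sqrt(52043707/3795 + 184) = sqrt(52741987/3795) = sqrt(200155840665)/3795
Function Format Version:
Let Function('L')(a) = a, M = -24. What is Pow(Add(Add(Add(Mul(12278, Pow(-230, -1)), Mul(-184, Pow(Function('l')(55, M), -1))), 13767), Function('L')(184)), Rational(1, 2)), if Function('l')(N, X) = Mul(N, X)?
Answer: Mul(Rational(1, 3795), Pow(200155840665, Rational(1, 2))) ≈ 117.89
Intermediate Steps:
Pow(Add(Add(Add(Mul(12278, Pow(-230, -1)), Mul(-184, Pow(Function('l')(55, M), -1))), 13767), Function('L')(184)), Rational(1, 2)) = Pow(Add(Add(Add(Mul(12278, Pow(-230, -1)), Mul(-184, Pow(Mul(55, -24), -1))), 13767), 184), Rational(1, 2)) = Pow(Add(Add(Add(Mul(12278, Rational(-1, 230)), Mul(-184, Pow(-1320, -1))), 13767), 184), Rational(1, 2)) = Pow(Add(Add(Add(Rational(-6139, 115), Mul(-184, Rational(-1, 1320))), 13767), 184), Rational(1, 2)) = Pow(Add(Add(Add(Rational(-6139, 115), Rational(23, 165)), 13767), 184), Rational(1, 2)) = Pow(Add(Add(Rational(-202058, 3795), 13767), 184), Rational(1, 2)) = Pow(Add(Rational(52043707, 3795), 184), Rational(1, 2)) = Pow(Rational(52741987, 3795), Rational(1, 2)) = Mul(Rational(1, 3795), Pow(200155840665, Rational(1, 2)))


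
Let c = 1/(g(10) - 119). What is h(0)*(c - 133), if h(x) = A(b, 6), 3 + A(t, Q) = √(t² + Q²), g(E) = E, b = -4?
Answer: 43494/109 - 28996*√13/109 ≈ -560.12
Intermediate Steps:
A(t, Q) = -3 + √(Q² + t²) (A(t, Q) = -3 + √(t² + Q²) = -3 + √(Q² + t²))
h(x) = -3 + 2*√13 (h(x) = -3 + √(6² + (-4)²) = -3 + √(36 + 16) = -3 + √52 = -3 + 2*√13)
c = -1/109 (c = 1/(10 - 119) = 1/(-109) = -1/109 ≈ -0.0091743)
h(0)*(c - 133) = (-3 + 2*√13)*(-1/109 - 133) = (-3 + 2*√13)*(-14498/109) = 43494/109 - 28996*√13/109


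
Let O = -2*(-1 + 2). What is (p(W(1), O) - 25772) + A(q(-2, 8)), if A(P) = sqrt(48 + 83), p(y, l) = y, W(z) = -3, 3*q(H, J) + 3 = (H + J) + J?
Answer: -25775 + sqrt(131) ≈ -25764.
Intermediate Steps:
q(H, J) = -1 + H/3 + 2*J/3 (q(H, J) = -1 + ((H + J) + J)/3 = -1 + (H + 2*J)/3 = -1 + (H/3 + 2*J/3) = -1 + H/3 + 2*J/3)
O = -2 (O = -2*1 = -2)
A(P) = sqrt(131)
(p(W(1), O) - 25772) + A(q(-2, 8)) = (-3 - 25772) + sqrt(131) = -25775 + sqrt(131)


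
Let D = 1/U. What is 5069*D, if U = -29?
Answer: -5069/29 ≈ -174.79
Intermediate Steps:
D = -1/29 (D = 1/(-29) = -1/29 ≈ -0.034483)
5069*D = 5069*(-1/29) = -5069/29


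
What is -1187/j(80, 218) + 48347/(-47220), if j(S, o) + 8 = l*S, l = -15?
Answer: -588259/14260440 ≈ -0.041251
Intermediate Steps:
j(S, o) = -8 - 15*S
-1187/j(80, 218) + 48347/(-47220) = -1187/(-8 - 15*80) + 48347/(-47220) = -1187/(-8 - 1200) + 48347*(-1/47220) = -1187/(-1208) - 48347/47220 = -1187*(-1/1208) - 48347/47220 = 1187/1208 - 48347/47220 = -588259/14260440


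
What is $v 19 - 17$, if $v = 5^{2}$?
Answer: $458$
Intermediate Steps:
$v = 25$
$v 19 - 17 = 25 \cdot 19 - 17 = 475 - 17 = 458$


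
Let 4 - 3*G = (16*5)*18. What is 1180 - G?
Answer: 4976/3 ≈ 1658.7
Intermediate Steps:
G = -1436/3 (G = 4/3 - 16*5*18/3 = 4/3 - 80*18/3 = 4/3 - 1/3*1440 = 4/3 - 480 = -1436/3 ≈ -478.67)
1180 - G = 1180 - 1*(-1436/3) = 1180 + 1436/3 = 4976/3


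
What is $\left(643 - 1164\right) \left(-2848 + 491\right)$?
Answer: $1227997$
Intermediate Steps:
$\left(643 - 1164\right) \left(-2848 + 491\right) = \left(-521\right) \left(-2357\right) = 1227997$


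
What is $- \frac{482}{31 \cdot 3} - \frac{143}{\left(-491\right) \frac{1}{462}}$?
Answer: $\frac{5907476}{45663} \approx 129.37$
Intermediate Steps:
$- \frac{482}{31 \cdot 3} - \frac{143}{\left(-491\right) \frac{1}{462}} = - \frac{482}{93} - \frac{143}{\left(-491\right) \frac{1}{462}} = \left(-482\right) \frac{1}{93} - \frac{143}{- \frac{491}{462}} = - \frac{482}{93} - - \frac{66066}{491} = - \frac{482}{93} + \frac{66066}{491} = \frac{5907476}{45663}$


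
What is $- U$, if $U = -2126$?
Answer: $2126$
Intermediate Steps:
$- U = \left(-1\right) \left(-2126\right) = 2126$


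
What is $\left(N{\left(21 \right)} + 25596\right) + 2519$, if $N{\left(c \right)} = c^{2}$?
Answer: $28556$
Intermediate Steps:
$\left(N{\left(21 \right)} + 25596\right) + 2519 = \left(21^{2} + 25596\right) + 2519 = \left(441 + 25596\right) + 2519 = 26037 + 2519 = 28556$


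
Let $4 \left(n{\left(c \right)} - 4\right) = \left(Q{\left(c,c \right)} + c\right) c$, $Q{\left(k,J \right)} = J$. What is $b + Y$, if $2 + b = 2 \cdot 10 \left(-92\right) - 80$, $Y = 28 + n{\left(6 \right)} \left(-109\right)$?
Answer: $-4292$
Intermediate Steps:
$n{\left(c \right)} = 4 + \frac{c^{2}}{2}$ ($n{\left(c \right)} = 4 + \frac{\left(c + c\right) c}{4} = 4 + \frac{2 c c}{4} = 4 + \frac{2 c^{2}}{4} = 4 + \frac{c^{2}}{2}$)
$Y = -2370$ ($Y = 28 + \left(4 + \frac{6^{2}}{2}\right) \left(-109\right) = 28 + \left(4 + \frac{1}{2} \cdot 36\right) \left(-109\right) = 28 + \left(4 + 18\right) \left(-109\right) = 28 + 22 \left(-109\right) = 28 - 2398 = -2370$)
$b = -1922$ ($b = -2 + \left(2 \cdot 10 \left(-92\right) - 80\right) = -2 + \left(20 \left(-92\right) - 80\right) = -2 - 1920 = -1922$)
$b + Y = -1922 - 2370 = -4292$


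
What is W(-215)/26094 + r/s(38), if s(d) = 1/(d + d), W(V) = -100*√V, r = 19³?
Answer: 521284 - 50*I*√215/13047 ≈ 5.2128e+5 - 0.056193*I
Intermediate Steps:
r = 6859
s(d) = 1/(2*d)
W(-215)/26094 + r/s(38) = -100*I*√215/26094 + 6859/(((½)/38)) = -100*I*√215*(1/26094) + 6859/(((½)*(1/38))) = -100*I*√215*(1/26094) + 6859/(1/76) = -50*I*√215/13047 + 6859*76 = -50*I*√215/13047 + 521284 = 521284 - 50*I*√215/13047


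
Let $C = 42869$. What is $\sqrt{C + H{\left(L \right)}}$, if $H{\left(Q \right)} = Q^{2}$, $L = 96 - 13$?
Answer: $\sqrt{49758} \approx 223.06$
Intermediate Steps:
$L = 83$ ($L = 96 - 13 = 83$)
$\sqrt{C + H{\left(L \right)}} = \sqrt{42869 + 83^{2}} = \sqrt{42869 + 6889} = \sqrt{49758}$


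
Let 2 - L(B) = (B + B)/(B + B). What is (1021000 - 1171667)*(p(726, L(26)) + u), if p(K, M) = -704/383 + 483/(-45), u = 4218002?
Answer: -3651015367011089/5745 ≈ -6.3551e+11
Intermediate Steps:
L(B) = 1 (L(B) = 2 - (B + B)/(B + B) = 2 - 2*B/(2*B) = 2 - 2*B*1/(2*B) = 2 - 1*1 = 2 - 1 = 1)
p(K, M) = -72223/5745 (p(K, M) = -704*1/383 + 483*(-1/45) = -704/383 - 161/15 = -72223/5745)
(1021000 - 1171667)*(p(726, L(26)) + u) = (1021000 - 1171667)*(-72223/5745 + 4218002) = -150667*24232349267/5745 = -3651015367011089/5745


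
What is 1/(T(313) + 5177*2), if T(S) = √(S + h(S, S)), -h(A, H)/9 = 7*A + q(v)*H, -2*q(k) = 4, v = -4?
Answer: 5177/53609544 - I*√3443/53609544 ≈ 9.6569e-5 - 1.0945e-6*I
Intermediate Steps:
q(k) = -2 (q(k) = -½*4 = -2)
h(A, H) = -63*A + 18*H (h(A, H) = -9*(7*A - 2*H) = -9*(-2*H + 7*A) = -63*A + 18*H)
T(S) = 2*√11*√(-S) (T(S) = √(S + (-63*S + 18*S)) = √(S - 45*S) = √(-44*S) = 2*√11*√(-S))
1/(T(313) + 5177*2) = 1/(2*√11*√(-1*313) + 5177*2) = 1/(2*√11*√(-313) + 10354) = 1/(2*√11*(I*√313) + 10354) = 1/(2*I*√3443 + 10354) = 1/(10354 + 2*I*√3443)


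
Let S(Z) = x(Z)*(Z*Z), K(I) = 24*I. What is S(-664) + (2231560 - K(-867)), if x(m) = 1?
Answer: 2693264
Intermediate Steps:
S(Z) = Z**2 (S(Z) = 1*(Z*Z) = 1*Z**2 = Z**2)
S(-664) + (2231560 - K(-867)) = (-664)**2 + (2231560 - 24*(-867)) = 440896 + (2231560 - 1*(-20808)) = 440896 + (2231560 + 20808) = 440896 + 2252368 = 2693264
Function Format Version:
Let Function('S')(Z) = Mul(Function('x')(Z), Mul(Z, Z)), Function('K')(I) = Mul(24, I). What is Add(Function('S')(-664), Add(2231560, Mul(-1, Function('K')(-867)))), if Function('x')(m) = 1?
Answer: 2693264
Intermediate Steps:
Function('S')(Z) = Pow(Z, 2) (Function('S')(Z) = Mul(1, Mul(Z, Z)) = Mul(1, Pow(Z, 2)) = Pow(Z, 2))
Add(Function('S')(-664), Add(2231560, Mul(-1, Function('K')(-867)))) = Add(Pow(-664, 2), Add(2231560, Mul(-1, Mul(24, -867)))) = Add(440896, Add(2231560, Mul(-1, -20808))) = Add(440896, Add(2231560, 20808)) = Add(440896, 2252368) = 2693264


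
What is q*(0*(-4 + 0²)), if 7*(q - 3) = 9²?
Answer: 0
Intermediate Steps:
q = 102/7 (q = 3 + (⅐)*9² = 3 + (⅐)*81 = 3 + 81/7 = 102/7 ≈ 14.571)
q*(0*(-4 + 0²)) = 102*(0*(-4 + 0²))/7 = 102*(0*(-4 + 0))/7 = 102*(0*(-4))/7 = (102/7)*0 = 0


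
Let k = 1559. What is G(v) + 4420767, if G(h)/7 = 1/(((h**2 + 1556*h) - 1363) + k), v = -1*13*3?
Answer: 260679367682/58967 ≈ 4.4208e+6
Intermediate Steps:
v = -39 (v = -13*3 = -39)
G(h) = 7/(196 + h**2 + 1556*h) (G(h) = 7/(((h**2 + 1556*h) - 1363) + 1559) = 7/((-1363 + h**2 + 1556*h) + 1559) = 7/(196 + h**2 + 1556*h))
G(v) + 4420767 = 7/(196 + (-39)**2 + 1556*(-39)) + 4420767 = 7/(196 + 1521 - 60684) + 4420767 = 7/(-58967) + 4420767 = 7*(-1/58967) + 4420767 = -7/58967 + 4420767 = 260679367682/58967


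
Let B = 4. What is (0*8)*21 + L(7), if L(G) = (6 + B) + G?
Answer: 17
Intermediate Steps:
L(G) = 10 + G (L(G) = (6 + 4) + G = 10 + G)
(0*8)*21 + L(7) = (0*8)*21 + (10 + 7) = 0*21 + 17 = 0 + 17 = 17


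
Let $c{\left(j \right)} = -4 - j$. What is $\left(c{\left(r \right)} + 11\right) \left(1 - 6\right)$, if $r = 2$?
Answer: $-25$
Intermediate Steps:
$\left(c{\left(r \right)} + 11\right) \left(1 - 6\right) = \left(\left(-4 - 2\right) + 11\right) \left(1 - 6\right) = \left(-6 + 11\right) \left(-5\right) = 5 \left(-5\right) = -25$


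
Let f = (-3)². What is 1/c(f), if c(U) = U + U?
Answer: 1/18 ≈ 0.055556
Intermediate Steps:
f = 9
c(U) = 2*U
1/c(f) = 1/(2*9) = 1/18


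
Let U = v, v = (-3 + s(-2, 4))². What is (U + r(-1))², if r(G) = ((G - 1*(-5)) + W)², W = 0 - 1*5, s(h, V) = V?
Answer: 4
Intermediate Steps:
W = -5 (W = 0 - 5 = -5)
v = 1 (v = (-3 + 4)² = 1² = 1)
U = 1
r(G) = G² (r(G) = ((G - 1*(-5)) - 5)² = ((G + 5) - 5)² = ((5 + G) - 5)² = G²)
(U + r(-1))² = (1 + (-1)²)² = (1 + 1)² = 2² = 4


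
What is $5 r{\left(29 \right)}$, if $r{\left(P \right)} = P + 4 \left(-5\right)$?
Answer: $45$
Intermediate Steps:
$r{\left(P \right)} = -20 + P$ ($r{\left(P \right)} = P - 20 = -20 + P$)
$5 r{\left(29 \right)} = 5 \left(-20 + 29\right) = 5 \cdot 9 = 45$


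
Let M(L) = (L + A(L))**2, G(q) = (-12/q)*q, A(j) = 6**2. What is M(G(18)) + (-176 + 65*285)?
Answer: 18925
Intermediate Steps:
A(j) = 36
G(q) = -12
M(L) = (36 + L)**2 (M(L) = (L + 36)**2 = (36 + L)**2)
M(G(18)) + (-176 + 65*285) = (36 - 12)**2 + (-176 + 65*285) = 24**2 + (-176 + 18525) = 576 + 18349 = 18925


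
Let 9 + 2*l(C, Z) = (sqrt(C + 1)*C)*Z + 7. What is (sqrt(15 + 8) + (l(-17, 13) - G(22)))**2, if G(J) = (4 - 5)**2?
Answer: (2 - sqrt(23) + 442*I)**2 ≈ -1.9536e+5 - 2472.0*I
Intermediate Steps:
G(J) = 1 (G(J) = (-1)**2 = 1)
l(C, Z) = -1 + C*Z*sqrt(1 + C)/2 (l(C, Z) = -9/2 + ((sqrt(C + 1)*C)*Z + 7)/2 = -9/2 + ((sqrt(1 + C)*C)*Z + 7)/2 = -9/2 + ((C*sqrt(1 + C))*Z + 7)/2 = -9/2 + (C*Z*sqrt(1 + C) + 7)/2 = -9/2 + (7 + C*Z*sqrt(1 + C))/2 = -9/2 + (7/2 + C*Z*sqrt(1 + C)/2) = -1 + C*Z*sqrt(1 + C)/2)
(sqrt(15 + 8) + (l(-17, 13) - G(22)))**2 = (sqrt(15 + 8) + ((-1 + (1/2)*(-17)*13*sqrt(1 - 17)) - 1*1))**2 = (sqrt(23) + ((-1 + (1/2)*(-17)*13*sqrt(-16)) - 1))**2 = (sqrt(23) + ((-1 + (1/2)*(-17)*13*(4*I)) - 1))**2 = (sqrt(23) + ((-1 - 442*I) - 1))**2 = (sqrt(23) + (-2 - 442*I))**2 = (-2 + sqrt(23) - 442*I)**2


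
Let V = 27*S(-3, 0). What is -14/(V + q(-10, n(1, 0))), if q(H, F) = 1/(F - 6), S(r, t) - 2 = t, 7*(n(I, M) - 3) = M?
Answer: -6/23 ≈ -0.26087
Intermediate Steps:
n(I, M) = 3 + M/7
S(r, t) = 2 + t
V = 54 (V = 27*(2 + 0) = 27*2 = 54)
q(H, F) = 1/(-6 + F)
-14/(V + q(-10, n(1, 0))) = -14/(54 + 1/(-6 + (3 + (1/7)*0))) = -14/(54 + 1/(-6 + (3 + 0))) = -14/(54 + 1/(-6 + 3)) = -14/(54 + 1/(-3)) = -14/(54 - 1/3) = -14/(161/3) = (3/161)*(-14) = -6/23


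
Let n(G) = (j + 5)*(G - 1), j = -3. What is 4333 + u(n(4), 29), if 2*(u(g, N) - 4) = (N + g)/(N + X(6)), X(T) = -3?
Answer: 225559/52 ≈ 4337.7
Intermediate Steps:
n(G) = -2 + 2*G (n(G) = (-3 + 5)*(G - 1) = 2*(-1 + G) = -2 + 2*G)
u(g, N) = 4 + (N + g)/(2*(-3 + N)) (u(g, N) = 4 + ((N + g)/(N - 3))/2 = 4 + ((N + g)/(-3 + N))/2 = 4 + (N + g)/(2*(-3 + N)))
4333 + u(n(4), 29) = 4333 + (-24 + (-2 + 2*4) + 9*29)/(2*(-3 + 29)) = 4333 + (1/2)*(-24 + (-2 + 8) + 261)/26 = 4333 + (1/2)*(1/26)*(-24 + 6 + 261) = 4333 + (1/2)*(1/26)*243 = 4333 + 243/52 = 225559/52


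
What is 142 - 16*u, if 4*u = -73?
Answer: 434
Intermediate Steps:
u = -73/4 (u = (¼)*(-73) = -73/4 ≈ -18.250)
142 - 16*u = 142 - 16*(-73/4) = 142 + 292 = 434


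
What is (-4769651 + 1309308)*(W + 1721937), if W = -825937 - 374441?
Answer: -1804773034737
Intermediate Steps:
W = -1200378
(-4769651 + 1309308)*(W + 1721937) = (-4769651 + 1309308)*(-1200378 + 1721937) = -3460343*521559 = -1804773034737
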